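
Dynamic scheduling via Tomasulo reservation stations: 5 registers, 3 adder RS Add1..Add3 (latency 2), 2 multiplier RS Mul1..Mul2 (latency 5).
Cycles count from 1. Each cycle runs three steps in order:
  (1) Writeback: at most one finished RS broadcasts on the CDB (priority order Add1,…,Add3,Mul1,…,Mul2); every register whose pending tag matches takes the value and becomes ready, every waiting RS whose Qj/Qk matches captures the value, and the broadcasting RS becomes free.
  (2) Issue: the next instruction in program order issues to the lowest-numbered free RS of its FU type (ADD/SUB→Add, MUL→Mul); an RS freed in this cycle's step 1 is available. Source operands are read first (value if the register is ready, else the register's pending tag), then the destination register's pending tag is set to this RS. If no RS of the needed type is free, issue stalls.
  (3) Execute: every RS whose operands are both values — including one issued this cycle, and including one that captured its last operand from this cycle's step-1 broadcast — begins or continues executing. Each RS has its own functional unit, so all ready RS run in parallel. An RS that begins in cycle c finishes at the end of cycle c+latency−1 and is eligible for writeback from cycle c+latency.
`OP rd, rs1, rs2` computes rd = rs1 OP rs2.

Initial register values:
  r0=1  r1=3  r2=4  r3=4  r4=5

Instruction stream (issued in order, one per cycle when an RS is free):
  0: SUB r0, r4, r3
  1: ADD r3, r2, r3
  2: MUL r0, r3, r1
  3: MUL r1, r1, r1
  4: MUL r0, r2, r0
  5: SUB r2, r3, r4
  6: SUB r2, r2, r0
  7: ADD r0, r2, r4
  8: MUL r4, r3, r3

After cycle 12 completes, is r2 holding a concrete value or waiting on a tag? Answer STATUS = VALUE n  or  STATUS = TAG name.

STATUS = TAG Add2

  c1: issue SUB r0<-Add1  regs: r0:Add1,r1:3,r2:4,r3:4,r4:5
  c2: issue ADD r3<-Add2  regs: r0:Add1,r1:3,r2:4,r3:Add2,r4:5
  c3: CDB Add1=1; issue MUL r0<-Mul1  regs: r0:Mul1,r1:3,r2:4,r3:Add2,r4:5
  c4: CDB Add2=8; issue MUL r1<-Mul2  regs: r0:Mul1,r1:Mul2,r2:4,r3:8,r4:5
  c5: stall  regs: r0:Mul1,r1:Mul2,r2:4,r3:8,r4:5
  c6: stall  regs: r0:Mul1,r1:Mul2,r2:4,r3:8,r4:5
  c7: stall  regs: r0:Mul1,r1:Mul2,r2:4,r3:8,r4:5
  c8: stall  regs: r0:Mul1,r1:Mul2,r2:4,r3:8,r4:5
  c9: CDB Mul1=24; issue MUL r0<-Mul1  regs: r0:Mul1,r1:Mul2,r2:4,r3:8,r4:5
  c10: CDB Mul2=9; issue SUB r2<-Add1  regs: r0:Mul1,r1:9,r2:Add1,r3:8,r4:5
  c11: issue SUB r2<-Add2  regs: r0:Mul1,r1:9,r2:Add2,r3:8,r4:5
  c12: CDB Add1=3; issue ADD r0<-Add1  regs: r0:Add1,r1:9,r2:Add2,r3:8,r4:5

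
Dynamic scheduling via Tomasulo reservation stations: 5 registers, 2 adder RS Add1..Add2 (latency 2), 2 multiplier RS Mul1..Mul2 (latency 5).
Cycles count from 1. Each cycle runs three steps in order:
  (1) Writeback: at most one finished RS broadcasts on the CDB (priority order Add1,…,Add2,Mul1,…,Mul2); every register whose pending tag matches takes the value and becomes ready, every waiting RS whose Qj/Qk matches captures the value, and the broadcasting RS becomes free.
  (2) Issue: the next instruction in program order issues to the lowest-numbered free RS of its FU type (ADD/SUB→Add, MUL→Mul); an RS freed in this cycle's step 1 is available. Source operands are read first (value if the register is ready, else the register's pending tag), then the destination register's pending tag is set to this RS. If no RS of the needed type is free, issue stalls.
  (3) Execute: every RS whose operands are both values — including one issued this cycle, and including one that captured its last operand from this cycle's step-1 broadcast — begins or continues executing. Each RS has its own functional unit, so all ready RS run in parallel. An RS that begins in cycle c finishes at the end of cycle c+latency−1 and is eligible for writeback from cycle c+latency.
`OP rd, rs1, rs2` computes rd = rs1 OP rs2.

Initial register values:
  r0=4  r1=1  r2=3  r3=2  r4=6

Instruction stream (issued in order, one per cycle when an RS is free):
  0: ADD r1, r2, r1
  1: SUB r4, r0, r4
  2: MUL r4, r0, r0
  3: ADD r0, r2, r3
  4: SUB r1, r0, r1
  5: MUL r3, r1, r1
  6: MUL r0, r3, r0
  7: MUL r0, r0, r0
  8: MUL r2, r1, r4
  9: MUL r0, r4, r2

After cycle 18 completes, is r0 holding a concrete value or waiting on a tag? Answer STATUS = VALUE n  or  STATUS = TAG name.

STATUS = TAG Mul2

cycle 1: issue ADD r1<-Add1 // r0:4,r1:Add1,r2:3,r3:2,r4:6
cycle 2: issue SUB r4<-Add2 // r0:4,r1:Add1,r2:3,r3:2,r4:Add2
cycle 3: CDB Add1=4; issue MUL r4<-Mul1 // r0:4,r1:4,r2:3,r3:2,r4:Mul1
cycle 4: CDB Add2=-2; issue ADD r0<-Add1 // r0:Add1,r1:4,r2:3,r3:2,r4:Mul1
cycle 5: issue SUB r1<-Add2 // r0:Add1,r1:Add2,r2:3,r3:2,r4:Mul1
cycle 6: CDB Add1=5; issue MUL r3<-Mul2 // r0:5,r1:Add2,r2:3,r3:Mul2,r4:Mul1
cycle 7: stall // r0:5,r1:Add2,r2:3,r3:Mul2,r4:Mul1
cycle 8: CDB Add2=1; stall // r0:5,r1:1,r2:3,r3:Mul2,r4:Mul1
cycle 9: CDB Mul1=16; issue MUL r0<-Mul1 // r0:Mul1,r1:1,r2:3,r3:Mul2,r4:16
cycle 10: stall // r0:Mul1,r1:1,r2:3,r3:Mul2,r4:16
cycle 11: stall // r0:Mul1,r1:1,r2:3,r3:Mul2,r4:16
cycle 12: stall // r0:Mul1,r1:1,r2:3,r3:Mul2,r4:16
cycle 13: CDB Mul2=1; issue MUL r0<-Mul2 // r0:Mul2,r1:1,r2:3,r3:1,r4:16
cycle 14: stall // r0:Mul2,r1:1,r2:3,r3:1,r4:16
cycle 15: stall // r0:Mul2,r1:1,r2:3,r3:1,r4:16
cycle 16: stall // r0:Mul2,r1:1,r2:3,r3:1,r4:16
cycle 17: stall // r0:Mul2,r1:1,r2:3,r3:1,r4:16
cycle 18: CDB Mul1=5; issue MUL r2<-Mul1 // r0:Mul2,r1:1,r2:Mul1,r3:1,r4:16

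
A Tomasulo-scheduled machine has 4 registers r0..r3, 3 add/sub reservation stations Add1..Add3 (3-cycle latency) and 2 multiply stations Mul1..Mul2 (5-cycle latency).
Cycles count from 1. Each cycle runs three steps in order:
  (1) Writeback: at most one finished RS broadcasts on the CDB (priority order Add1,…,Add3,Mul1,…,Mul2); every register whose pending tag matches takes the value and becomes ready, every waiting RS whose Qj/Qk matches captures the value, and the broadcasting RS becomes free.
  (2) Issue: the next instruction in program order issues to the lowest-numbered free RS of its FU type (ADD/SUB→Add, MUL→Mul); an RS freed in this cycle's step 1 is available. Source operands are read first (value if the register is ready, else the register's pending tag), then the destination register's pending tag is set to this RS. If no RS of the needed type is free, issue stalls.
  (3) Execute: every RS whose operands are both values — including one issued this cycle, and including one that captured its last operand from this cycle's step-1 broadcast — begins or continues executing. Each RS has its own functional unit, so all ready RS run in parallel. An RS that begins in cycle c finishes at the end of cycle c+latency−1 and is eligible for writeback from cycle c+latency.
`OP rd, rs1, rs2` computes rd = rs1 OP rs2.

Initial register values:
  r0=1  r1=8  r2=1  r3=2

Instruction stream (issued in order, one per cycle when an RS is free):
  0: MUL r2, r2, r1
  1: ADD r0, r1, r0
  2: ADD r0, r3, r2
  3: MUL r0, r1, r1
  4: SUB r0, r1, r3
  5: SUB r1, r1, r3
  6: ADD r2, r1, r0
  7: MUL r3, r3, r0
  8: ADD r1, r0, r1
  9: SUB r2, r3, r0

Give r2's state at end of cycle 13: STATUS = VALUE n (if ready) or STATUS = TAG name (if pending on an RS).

cycle 1: issue MUL r2<-Mul1 // r0:1,r1:8,r2:Mul1,r3:2
cycle 2: issue ADD r0<-Add1 // r0:Add1,r1:8,r2:Mul1,r3:2
cycle 3: issue ADD r0<-Add2 // r0:Add2,r1:8,r2:Mul1,r3:2
cycle 4: issue MUL r0<-Mul2 // r0:Mul2,r1:8,r2:Mul1,r3:2
cycle 5: CDB Add1=9; issue SUB r0<-Add1 // r0:Add1,r1:8,r2:Mul1,r3:2
cycle 6: CDB Mul1=8; issue SUB r1<-Add3 // r0:Add1,r1:Add3,r2:8,r3:2
cycle 7: stall // r0:Add1,r1:Add3,r2:8,r3:2
cycle 8: CDB Add1=6; issue ADD r2<-Add1 // r0:6,r1:Add3,r2:Add1,r3:2
cycle 9: CDB Add2=10; issue MUL r3<-Mul1 // r0:6,r1:Add3,r2:Add1,r3:Mul1
cycle 10: CDB Add3=6; issue ADD r1<-Add2 // r0:6,r1:Add2,r2:Add1,r3:Mul1
cycle 11: CDB Mul2=64; issue SUB r2<-Add3 // r0:6,r1:Add2,r2:Add3,r3:Mul1
cycle 12: - // r0:6,r1:Add2,r2:Add3,r3:Mul1
cycle 13: CDB Add1=12 // r0:6,r1:Add2,r2:Add3,r3:Mul1

STATUS = TAG Add3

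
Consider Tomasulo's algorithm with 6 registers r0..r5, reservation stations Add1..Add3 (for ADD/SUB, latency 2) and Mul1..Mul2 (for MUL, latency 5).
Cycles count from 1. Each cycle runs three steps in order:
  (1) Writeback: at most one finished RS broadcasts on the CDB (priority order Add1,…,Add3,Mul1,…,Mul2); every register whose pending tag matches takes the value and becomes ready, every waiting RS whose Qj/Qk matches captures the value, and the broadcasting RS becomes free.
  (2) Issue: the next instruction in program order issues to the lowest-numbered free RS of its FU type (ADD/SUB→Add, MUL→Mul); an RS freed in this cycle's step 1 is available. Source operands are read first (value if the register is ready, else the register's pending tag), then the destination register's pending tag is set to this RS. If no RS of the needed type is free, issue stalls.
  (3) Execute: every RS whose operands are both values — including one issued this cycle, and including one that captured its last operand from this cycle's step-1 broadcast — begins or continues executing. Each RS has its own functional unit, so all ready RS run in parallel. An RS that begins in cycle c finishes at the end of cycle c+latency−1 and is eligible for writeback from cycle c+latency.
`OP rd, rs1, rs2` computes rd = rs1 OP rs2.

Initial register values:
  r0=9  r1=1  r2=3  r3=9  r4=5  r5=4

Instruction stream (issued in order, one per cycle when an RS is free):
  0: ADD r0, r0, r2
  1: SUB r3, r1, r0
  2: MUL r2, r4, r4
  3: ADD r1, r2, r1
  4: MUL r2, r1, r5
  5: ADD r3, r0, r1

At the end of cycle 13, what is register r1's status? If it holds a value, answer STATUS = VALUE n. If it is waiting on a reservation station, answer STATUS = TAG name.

  c1: issue ADD r0<-Add1  regs: r0:Add1,r1:1,r2:3,r3:9,r4:5,r5:4
  c2: issue SUB r3<-Add2  regs: r0:Add1,r1:1,r2:3,r3:Add2,r4:5,r5:4
  c3: CDB Add1=12; issue MUL r2<-Mul1  regs: r0:12,r1:1,r2:Mul1,r3:Add2,r4:5,r5:4
  c4: issue ADD r1<-Add1  regs: r0:12,r1:Add1,r2:Mul1,r3:Add2,r4:5,r5:4
  c5: CDB Add2=-11; issue MUL r2<-Mul2  regs: r0:12,r1:Add1,r2:Mul2,r3:-11,r4:5,r5:4
  c6: issue ADD r3<-Add2  regs: r0:12,r1:Add1,r2:Mul2,r3:Add2,r4:5,r5:4
  c7: -  regs: r0:12,r1:Add1,r2:Mul2,r3:Add2,r4:5,r5:4
  c8: CDB Mul1=25  regs: r0:12,r1:Add1,r2:Mul2,r3:Add2,r4:5,r5:4
  c9: -  regs: r0:12,r1:Add1,r2:Mul2,r3:Add2,r4:5,r5:4
  c10: CDB Add1=26  regs: r0:12,r1:26,r2:Mul2,r3:Add2,r4:5,r5:4
  c11: -  regs: r0:12,r1:26,r2:Mul2,r3:Add2,r4:5,r5:4
  c12: CDB Add2=38  regs: r0:12,r1:26,r2:Mul2,r3:38,r4:5,r5:4
  c13: -  regs: r0:12,r1:26,r2:Mul2,r3:38,r4:5,r5:4

STATUS = VALUE 26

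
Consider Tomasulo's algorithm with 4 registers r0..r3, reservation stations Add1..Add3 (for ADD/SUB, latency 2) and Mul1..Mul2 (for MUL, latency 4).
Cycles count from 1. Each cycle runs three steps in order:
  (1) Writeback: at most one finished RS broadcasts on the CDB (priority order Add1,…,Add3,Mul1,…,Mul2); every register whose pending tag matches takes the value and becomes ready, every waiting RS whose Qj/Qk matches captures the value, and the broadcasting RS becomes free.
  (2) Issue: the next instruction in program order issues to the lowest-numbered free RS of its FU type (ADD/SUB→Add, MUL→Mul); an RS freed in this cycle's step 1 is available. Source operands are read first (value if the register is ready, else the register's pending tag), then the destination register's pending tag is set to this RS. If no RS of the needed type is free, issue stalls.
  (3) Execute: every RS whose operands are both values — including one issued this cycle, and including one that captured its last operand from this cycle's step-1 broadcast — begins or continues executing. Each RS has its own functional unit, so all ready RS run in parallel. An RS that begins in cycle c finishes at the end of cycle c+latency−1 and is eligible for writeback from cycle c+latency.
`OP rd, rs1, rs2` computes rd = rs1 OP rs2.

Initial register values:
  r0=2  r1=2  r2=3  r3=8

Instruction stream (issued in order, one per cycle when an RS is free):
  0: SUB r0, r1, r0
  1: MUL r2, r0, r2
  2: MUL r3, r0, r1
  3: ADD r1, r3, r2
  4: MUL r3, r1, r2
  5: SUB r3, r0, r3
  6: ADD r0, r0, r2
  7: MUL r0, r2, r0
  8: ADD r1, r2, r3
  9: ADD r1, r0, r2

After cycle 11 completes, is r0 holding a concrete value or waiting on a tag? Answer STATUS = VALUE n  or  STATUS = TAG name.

STATUS = TAG Mul2

cycle 1: issue SUB r0<-Add1 // r0:Add1,r1:2,r2:3,r3:8
cycle 2: issue MUL r2<-Mul1 // r0:Add1,r1:2,r2:Mul1,r3:8
cycle 3: CDB Add1=0; issue MUL r3<-Mul2 // r0:0,r1:2,r2:Mul1,r3:Mul2
cycle 4: issue ADD r1<-Add1 // r0:0,r1:Add1,r2:Mul1,r3:Mul2
cycle 5: stall // r0:0,r1:Add1,r2:Mul1,r3:Mul2
cycle 6: stall // r0:0,r1:Add1,r2:Mul1,r3:Mul2
cycle 7: CDB Mul1=0; issue MUL r3<-Mul1 // r0:0,r1:Add1,r2:0,r3:Mul1
cycle 8: CDB Mul2=0; issue SUB r3<-Add2 // r0:0,r1:Add1,r2:0,r3:Add2
cycle 9: issue ADD r0<-Add3 // r0:Add3,r1:Add1,r2:0,r3:Add2
cycle 10: CDB Add1=0; issue MUL r0<-Mul2 // r0:Mul2,r1:0,r2:0,r3:Add2
cycle 11: CDB Add3=0; issue ADD r1<-Add1 // r0:Mul2,r1:Add1,r2:0,r3:Add2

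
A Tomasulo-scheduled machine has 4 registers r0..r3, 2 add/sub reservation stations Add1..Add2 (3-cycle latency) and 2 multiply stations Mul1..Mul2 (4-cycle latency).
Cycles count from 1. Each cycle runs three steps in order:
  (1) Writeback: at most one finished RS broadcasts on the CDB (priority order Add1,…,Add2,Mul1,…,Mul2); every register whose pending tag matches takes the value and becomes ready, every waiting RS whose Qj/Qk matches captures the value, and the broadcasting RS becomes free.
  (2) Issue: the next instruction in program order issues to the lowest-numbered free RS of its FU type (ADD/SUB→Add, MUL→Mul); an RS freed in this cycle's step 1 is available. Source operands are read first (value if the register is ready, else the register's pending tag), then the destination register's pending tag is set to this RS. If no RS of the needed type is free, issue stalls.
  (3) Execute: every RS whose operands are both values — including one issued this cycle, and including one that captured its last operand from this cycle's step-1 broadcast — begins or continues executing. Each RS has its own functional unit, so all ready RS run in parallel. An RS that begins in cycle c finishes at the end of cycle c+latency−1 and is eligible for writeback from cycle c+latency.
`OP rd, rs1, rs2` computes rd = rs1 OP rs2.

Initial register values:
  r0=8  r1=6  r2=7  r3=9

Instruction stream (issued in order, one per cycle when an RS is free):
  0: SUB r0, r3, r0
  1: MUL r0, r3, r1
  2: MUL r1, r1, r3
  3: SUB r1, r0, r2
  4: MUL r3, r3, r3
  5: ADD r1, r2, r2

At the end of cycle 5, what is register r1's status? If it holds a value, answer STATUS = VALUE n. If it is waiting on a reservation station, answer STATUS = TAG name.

  c1: issue SUB r0<-Add1  regs: r0:Add1,r1:6,r2:7,r3:9
  c2: issue MUL r0<-Mul1  regs: r0:Mul1,r1:6,r2:7,r3:9
  c3: issue MUL r1<-Mul2  regs: r0:Mul1,r1:Mul2,r2:7,r3:9
  c4: CDB Add1=1; issue SUB r1<-Add1  regs: r0:Mul1,r1:Add1,r2:7,r3:9
  c5: stall  regs: r0:Mul1,r1:Add1,r2:7,r3:9

STATUS = TAG Add1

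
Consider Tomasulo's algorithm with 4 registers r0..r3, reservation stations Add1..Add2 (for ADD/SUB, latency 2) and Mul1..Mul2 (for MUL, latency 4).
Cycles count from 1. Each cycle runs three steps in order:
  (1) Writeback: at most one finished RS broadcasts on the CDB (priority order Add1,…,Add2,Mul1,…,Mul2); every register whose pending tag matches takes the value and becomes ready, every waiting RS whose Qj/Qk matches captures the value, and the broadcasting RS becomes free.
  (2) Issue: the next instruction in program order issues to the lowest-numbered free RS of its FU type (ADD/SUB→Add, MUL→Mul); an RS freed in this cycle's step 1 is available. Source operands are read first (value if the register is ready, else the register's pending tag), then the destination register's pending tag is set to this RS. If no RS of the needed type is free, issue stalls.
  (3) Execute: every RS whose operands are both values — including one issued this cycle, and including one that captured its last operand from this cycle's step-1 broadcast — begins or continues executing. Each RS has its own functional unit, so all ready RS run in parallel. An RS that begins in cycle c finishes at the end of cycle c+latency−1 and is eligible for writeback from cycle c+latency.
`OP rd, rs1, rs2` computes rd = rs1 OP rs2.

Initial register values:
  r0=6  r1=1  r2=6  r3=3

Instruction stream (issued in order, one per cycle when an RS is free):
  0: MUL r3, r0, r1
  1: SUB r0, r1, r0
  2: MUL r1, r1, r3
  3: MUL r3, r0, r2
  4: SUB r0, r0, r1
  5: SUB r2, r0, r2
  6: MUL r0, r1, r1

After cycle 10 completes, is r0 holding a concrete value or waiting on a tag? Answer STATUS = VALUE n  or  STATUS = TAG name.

STATUS = TAG Mul1

  c1: issue MUL r3<-Mul1  regs: r0:6,r1:1,r2:6,r3:Mul1
  c2: issue SUB r0<-Add1  regs: r0:Add1,r1:1,r2:6,r3:Mul1
  c3: issue MUL r1<-Mul2  regs: r0:Add1,r1:Mul2,r2:6,r3:Mul1
  c4: CDB Add1=-5; stall  regs: r0:-5,r1:Mul2,r2:6,r3:Mul1
  c5: CDB Mul1=6; issue MUL r3<-Mul1  regs: r0:-5,r1:Mul2,r2:6,r3:Mul1
  c6: issue SUB r0<-Add1  regs: r0:Add1,r1:Mul2,r2:6,r3:Mul1
  c7: issue SUB r2<-Add2  regs: r0:Add1,r1:Mul2,r2:Add2,r3:Mul1
  c8: stall  regs: r0:Add1,r1:Mul2,r2:Add2,r3:Mul1
  c9: CDB Mul1=-30; issue MUL r0<-Mul1  regs: r0:Mul1,r1:Mul2,r2:Add2,r3:-30
  c10: CDB Mul2=6  regs: r0:Mul1,r1:6,r2:Add2,r3:-30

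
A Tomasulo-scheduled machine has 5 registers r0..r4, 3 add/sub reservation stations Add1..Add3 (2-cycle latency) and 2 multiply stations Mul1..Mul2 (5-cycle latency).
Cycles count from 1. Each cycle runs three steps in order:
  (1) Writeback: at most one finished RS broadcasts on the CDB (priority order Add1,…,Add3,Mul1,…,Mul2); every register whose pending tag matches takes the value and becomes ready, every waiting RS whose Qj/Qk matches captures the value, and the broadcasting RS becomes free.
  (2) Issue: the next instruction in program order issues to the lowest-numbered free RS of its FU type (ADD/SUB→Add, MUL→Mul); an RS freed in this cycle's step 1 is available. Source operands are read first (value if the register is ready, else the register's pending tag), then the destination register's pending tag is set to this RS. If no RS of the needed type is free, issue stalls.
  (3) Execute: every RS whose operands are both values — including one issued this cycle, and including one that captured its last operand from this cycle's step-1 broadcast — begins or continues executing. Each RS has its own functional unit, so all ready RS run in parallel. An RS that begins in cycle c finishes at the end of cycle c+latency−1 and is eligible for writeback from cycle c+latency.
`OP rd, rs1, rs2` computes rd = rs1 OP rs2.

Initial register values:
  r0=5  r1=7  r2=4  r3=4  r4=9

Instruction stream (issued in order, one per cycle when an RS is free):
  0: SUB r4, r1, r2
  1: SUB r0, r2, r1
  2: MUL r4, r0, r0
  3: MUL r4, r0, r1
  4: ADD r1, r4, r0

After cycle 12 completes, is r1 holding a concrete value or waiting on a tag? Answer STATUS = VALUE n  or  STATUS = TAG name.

STATUS = VALUE -24

c1: issue SUB r4<-Add1 | r0:5,r1:7,r2:4,r3:4,r4:Add1
c2: issue SUB r0<-Add2 | r0:Add2,r1:7,r2:4,r3:4,r4:Add1
c3: CDB Add1=3; issue MUL r4<-Mul1 | r0:Add2,r1:7,r2:4,r3:4,r4:Mul1
c4: CDB Add2=-3; issue MUL r4<-Mul2 | r0:-3,r1:7,r2:4,r3:4,r4:Mul2
c5: issue ADD r1<-Add1 | r0:-3,r1:Add1,r2:4,r3:4,r4:Mul2
c6: - | r0:-3,r1:Add1,r2:4,r3:4,r4:Mul2
c7: - | r0:-3,r1:Add1,r2:4,r3:4,r4:Mul2
c8: - | r0:-3,r1:Add1,r2:4,r3:4,r4:Mul2
c9: CDB Mul1=9 | r0:-3,r1:Add1,r2:4,r3:4,r4:Mul2
c10: CDB Mul2=-21 | r0:-3,r1:Add1,r2:4,r3:4,r4:-21
c11: - | r0:-3,r1:Add1,r2:4,r3:4,r4:-21
c12: CDB Add1=-24 | r0:-3,r1:-24,r2:4,r3:4,r4:-21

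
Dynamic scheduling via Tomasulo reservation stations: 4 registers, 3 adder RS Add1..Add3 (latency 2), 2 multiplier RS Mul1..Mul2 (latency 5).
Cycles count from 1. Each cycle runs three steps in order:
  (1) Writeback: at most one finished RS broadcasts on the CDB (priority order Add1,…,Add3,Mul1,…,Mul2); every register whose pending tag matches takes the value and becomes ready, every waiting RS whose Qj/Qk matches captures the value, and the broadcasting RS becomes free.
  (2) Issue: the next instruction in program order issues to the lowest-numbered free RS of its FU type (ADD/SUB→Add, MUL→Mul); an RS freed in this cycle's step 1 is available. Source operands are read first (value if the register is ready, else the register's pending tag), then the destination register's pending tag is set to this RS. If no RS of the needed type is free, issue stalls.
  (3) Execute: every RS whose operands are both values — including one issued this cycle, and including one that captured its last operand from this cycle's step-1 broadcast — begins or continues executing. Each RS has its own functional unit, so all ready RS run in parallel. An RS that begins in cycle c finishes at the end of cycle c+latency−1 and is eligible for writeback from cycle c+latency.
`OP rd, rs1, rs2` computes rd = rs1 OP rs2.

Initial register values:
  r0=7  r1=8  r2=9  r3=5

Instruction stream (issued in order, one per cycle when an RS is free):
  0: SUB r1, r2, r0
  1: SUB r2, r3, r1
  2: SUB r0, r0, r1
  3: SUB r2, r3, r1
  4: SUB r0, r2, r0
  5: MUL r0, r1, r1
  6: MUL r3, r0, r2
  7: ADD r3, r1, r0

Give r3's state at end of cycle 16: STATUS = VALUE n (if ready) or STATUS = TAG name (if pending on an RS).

STATUS = VALUE 6

  c1: issue SUB r1<-Add1  regs: r0:7,r1:Add1,r2:9,r3:5
  c2: issue SUB r2<-Add2  regs: r0:7,r1:Add1,r2:Add2,r3:5
  c3: CDB Add1=2; issue SUB r0<-Add1  regs: r0:Add1,r1:2,r2:Add2,r3:5
  c4: issue SUB r2<-Add3  regs: r0:Add1,r1:2,r2:Add3,r3:5
  c5: CDB Add1=5; issue SUB r0<-Add1  regs: r0:Add1,r1:2,r2:Add3,r3:5
  c6: CDB Add2=3; issue MUL r0<-Mul1  regs: r0:Mul1,r1:2,r2:Add3,r3:5
  c7: CDB Add3=3; issue MUL r3<-Mul2  regs: r0:Mul1,r1:2,r2:3,r3:Mul2
  c8: issue ADD r3<-Add2  regs: r0:Mul1,r1:2,r2:3,r3:Add2
  c9: CDB Add1=-2  regs: r0:Mul1,r1:2,r2:3,r3:Add2
  c10: -  regs: r0:Mul1,r1:2,r2:3,r3:Add2
  c11: CDB Mul1=4  regs: r0:4,r1:2,r2:3,r3:Add2
  c12: -  regs: r0:4,r1:2,r2:3,r3:Add2
  c13: CDB Add2=6  regs: r0:4,r1:2,r2:3,r3:6
  c14: -  regs: r0:4,r1:2,r2:3,r3:6
  c15: -  regs: r0:4,r1:2,r2:3,r3:6
  c16: CDB Mul2=12  regs: r0:4,r1:2,r2:3,r3:6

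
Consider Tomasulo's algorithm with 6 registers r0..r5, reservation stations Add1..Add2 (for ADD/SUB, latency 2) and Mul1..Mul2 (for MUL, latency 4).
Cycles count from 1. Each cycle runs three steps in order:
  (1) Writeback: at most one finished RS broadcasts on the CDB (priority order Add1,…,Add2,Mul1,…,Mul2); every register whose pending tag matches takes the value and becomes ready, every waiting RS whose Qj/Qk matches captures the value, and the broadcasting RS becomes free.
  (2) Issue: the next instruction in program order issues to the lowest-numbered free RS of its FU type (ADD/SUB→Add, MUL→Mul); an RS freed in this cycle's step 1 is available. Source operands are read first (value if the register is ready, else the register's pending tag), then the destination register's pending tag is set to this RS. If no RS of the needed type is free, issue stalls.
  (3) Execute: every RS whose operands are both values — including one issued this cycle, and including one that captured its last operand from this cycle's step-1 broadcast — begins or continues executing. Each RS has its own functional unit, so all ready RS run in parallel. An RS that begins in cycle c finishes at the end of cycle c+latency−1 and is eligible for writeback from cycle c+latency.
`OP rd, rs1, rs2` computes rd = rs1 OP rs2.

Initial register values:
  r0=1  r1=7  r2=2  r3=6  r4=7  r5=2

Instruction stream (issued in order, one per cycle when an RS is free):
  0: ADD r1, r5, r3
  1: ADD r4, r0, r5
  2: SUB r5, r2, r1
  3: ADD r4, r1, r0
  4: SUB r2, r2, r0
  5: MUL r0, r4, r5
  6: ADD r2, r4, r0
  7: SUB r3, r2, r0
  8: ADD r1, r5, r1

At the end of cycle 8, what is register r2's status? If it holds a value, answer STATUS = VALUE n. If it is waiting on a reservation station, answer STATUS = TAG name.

  c1: issue ADD r1<-Add1  regs: r0:1,r1:Add1,r2:2,r3:6,r4:7,r5:2
  c2: issue ADD r4<-Add2  regs: r0:1,r1:Add1,r2:2,r3:6,r4:Add2,r5:2
  c3: CDB Add1=8; issue SUB r5<-Add1  regs: r0:1,r1:8,r2:2,r3:6,r4:Add2,r5:Add1
  c4: CDB Add2=3; issue ADD r4<-Add2  regs: r0:1,r1:8,r2:2,r3:6,r4:Add2,r5:Add1
  c5: CDB Add1=-6; issue SUB r2<-Add1  regs: r0:1,r1:8,r2:Add1,r3:6,r4:Add2,r5:-6
  c6: CDB Add2=9; issue MUL r0<-Mul1  regs: r0:Mul1,r1:8,r2:Add1,r3:6,r4:9,r5:-6
  c7: CDB Add1=1; issue ADD r2<-Add1  regs: r0:Mul1,r1:8,r2:Add1,r3:6,r4:9,r5:-6
  c8: issue SUB r3<-Add2  regs: r0:Mul1,r1:8,r2:Add1,r3:Add2,r4:9,r5:-6

STATUS = TAG Add1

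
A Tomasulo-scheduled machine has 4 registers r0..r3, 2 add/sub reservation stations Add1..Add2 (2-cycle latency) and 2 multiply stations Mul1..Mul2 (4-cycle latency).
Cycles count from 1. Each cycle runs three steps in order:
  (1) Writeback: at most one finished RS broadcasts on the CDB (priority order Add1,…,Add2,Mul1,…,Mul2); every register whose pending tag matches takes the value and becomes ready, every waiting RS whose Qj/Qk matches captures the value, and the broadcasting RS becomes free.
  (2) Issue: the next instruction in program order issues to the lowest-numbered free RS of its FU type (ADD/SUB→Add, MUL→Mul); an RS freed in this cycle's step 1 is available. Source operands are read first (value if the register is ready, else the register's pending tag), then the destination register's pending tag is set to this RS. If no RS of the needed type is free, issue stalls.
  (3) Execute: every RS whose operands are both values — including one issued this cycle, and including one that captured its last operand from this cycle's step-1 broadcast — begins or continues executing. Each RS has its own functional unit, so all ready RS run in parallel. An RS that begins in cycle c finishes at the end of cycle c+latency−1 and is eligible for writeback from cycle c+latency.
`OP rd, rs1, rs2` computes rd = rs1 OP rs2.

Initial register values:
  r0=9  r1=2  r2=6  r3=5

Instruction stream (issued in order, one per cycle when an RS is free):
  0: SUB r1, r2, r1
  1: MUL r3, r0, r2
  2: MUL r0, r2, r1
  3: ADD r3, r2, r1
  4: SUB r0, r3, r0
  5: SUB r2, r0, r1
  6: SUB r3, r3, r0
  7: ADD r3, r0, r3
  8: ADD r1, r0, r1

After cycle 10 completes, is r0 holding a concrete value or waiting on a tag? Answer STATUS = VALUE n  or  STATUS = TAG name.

  c1: issue SUB r1<-Add1  regs: r0:9,r1:Add1,r2:6,r3:5
  c2: issue MUL r3<-Mul1  regs: r0:9,r1:Add1,r2:6,r3:Mul1
  c3: CDB Add1=4; issue MUL r0<-Mul2  regs: r0:Mul2,r1:4,r2:6,r3:Mul1
  c4: issue ADD r3<-Add1  regs: r0:Mul2,r1:4,r2:6,r3:Add1
  c5: issue SUB r0<-Add2  regs: r0:Add2,r1:4,r2:6,r3:Add1
  c6: CDB Add1=10; issue SUB r2<-Add1  regs: r0:Add2,r1:4,r2:Add1,r3:10
  c7: CDB Mul1=54; stall  regs: r0:Add2,r1:4,r2:Add1,r3:10
  c8: CDB Mul2=24; stall  regs: r0:Add2,r1:4,r2:Add1,r3:10
  c9: stall  regs: r0:Add2,r1:4,r2:Add1,r3:10
  c10: CDB Add2=-14; issue SUB r3<-Add2  regs: r0:-14,r1:4,r2:Add1,r3:Add2

STATUS = VALUE -14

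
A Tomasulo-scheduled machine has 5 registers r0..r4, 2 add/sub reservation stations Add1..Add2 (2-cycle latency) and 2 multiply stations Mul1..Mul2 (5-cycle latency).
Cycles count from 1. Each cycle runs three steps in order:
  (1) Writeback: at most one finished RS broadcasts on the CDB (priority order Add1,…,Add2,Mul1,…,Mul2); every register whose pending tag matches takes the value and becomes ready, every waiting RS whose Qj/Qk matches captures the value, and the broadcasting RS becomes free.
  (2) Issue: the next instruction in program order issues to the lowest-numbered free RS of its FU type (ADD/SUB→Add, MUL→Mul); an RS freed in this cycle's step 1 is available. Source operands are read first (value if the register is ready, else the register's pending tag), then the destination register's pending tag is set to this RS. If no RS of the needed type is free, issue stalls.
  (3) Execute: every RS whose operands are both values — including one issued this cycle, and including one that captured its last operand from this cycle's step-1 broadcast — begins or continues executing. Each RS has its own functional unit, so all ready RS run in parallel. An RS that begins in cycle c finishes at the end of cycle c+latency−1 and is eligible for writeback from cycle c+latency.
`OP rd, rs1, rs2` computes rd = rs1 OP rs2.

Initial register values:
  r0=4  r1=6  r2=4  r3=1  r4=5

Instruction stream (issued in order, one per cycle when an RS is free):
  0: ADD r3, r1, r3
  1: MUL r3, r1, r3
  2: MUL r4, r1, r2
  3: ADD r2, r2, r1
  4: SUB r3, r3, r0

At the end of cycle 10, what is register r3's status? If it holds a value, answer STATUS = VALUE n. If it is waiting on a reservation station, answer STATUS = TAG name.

cycle 1: issue ADD r3<-Add1 // r0:4,r1:6,r2:4,r3:Add1,r4:5
cycle 2: issue MUL r3<-Mul1 // r0:4,r1:6,r2:4,r3:Mul1,r4:5
cycle 3: CDB Add1=7; issue MUL r4<-Mul2 // r0:4,r1:6,r2:4,r3:Mul1,r4:Mul2
cycle 4: issue ADD r2<-Add1 // r0:4,r1:6,r2:Add1,r3:Mul1,r4:Mul2
cycle 5: issue SUB r3<-Add2 // r0:4,r1:6,r2:Add1,r3:Add2,r4:Mul2
cycle 6: CDB Add1=10 // r0:4,r1:6,r2:10,r3:Add2,r4:Mul2
cycle 7: - // r0:4,r1:6,r2:10,r3:Add2,r4:Mul2
cycle 8: CDB Mul1=42 // r0:4,r1:6,r2:10,r3:Add2,r4:Mul2
cycle 9: CDB Mul2=24 // r0:4,r1:6,r2:10,r3:Add2,r4:24
cycle 10: CDB Add2=38 // r0:4,r1:6,r2:10,r3:38,r4:24

STATUS = VALUE 38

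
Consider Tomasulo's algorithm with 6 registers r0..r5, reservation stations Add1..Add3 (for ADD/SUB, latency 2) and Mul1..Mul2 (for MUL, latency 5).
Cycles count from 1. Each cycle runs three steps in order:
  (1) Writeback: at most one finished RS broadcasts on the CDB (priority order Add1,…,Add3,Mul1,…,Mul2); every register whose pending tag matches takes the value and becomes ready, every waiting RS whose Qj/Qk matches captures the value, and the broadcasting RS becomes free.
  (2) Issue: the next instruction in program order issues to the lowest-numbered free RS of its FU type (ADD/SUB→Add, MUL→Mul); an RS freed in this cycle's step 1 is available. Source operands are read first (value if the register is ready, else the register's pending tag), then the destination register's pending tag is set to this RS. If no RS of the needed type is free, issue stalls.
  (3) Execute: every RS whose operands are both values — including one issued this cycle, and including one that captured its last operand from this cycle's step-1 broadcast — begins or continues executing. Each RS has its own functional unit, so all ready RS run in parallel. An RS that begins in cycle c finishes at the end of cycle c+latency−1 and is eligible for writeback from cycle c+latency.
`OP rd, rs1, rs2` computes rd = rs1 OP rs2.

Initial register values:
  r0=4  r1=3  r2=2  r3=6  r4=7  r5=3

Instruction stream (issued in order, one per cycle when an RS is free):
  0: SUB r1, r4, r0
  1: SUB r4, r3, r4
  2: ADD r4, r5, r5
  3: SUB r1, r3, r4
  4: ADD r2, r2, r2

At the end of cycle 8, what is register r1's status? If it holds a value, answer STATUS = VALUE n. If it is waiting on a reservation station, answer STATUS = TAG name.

STATUS = VALUE 0

  c1: issue SUB r1<-Add1  regs: r0:4,r1:Add1,r2:2,r3:6,r4:7,r5:3
  c2: issue SUB r4<-Add2  regs: r0:4,r1:Add1,r2:2,r3:6,r4:Add2,r5:3
  c3: CDB Add1=3; issue ADD r4<-Add1  regs: r0:4,r1:3,r2:2,r3:6,r4:Add1,r5:3
  c4: CDB Add2=-1; issue SUB r1<-Add2  regs: r0:4,r1:Add2,r2:2,r3:6,r4:Add1,r5:3
  c5: CDB Add1=6; issue ADD r2<-Add1  regs: r0:4,r1:Add2,r2:Add1,r3:6,r4:6,r5:3
  c6: -  regs: r0:4,r1:Add2,r2:Add1,r3:6,r4:6,r5:3
  c7: CDB Add1=4  regs: r0:4,r1:Add2,r2:4,r3:6,r4:6,r5:3
  c8: CDB Add2=0  regs: r0:4,r1:0,r2:4,r3:6,r4:6,r5:3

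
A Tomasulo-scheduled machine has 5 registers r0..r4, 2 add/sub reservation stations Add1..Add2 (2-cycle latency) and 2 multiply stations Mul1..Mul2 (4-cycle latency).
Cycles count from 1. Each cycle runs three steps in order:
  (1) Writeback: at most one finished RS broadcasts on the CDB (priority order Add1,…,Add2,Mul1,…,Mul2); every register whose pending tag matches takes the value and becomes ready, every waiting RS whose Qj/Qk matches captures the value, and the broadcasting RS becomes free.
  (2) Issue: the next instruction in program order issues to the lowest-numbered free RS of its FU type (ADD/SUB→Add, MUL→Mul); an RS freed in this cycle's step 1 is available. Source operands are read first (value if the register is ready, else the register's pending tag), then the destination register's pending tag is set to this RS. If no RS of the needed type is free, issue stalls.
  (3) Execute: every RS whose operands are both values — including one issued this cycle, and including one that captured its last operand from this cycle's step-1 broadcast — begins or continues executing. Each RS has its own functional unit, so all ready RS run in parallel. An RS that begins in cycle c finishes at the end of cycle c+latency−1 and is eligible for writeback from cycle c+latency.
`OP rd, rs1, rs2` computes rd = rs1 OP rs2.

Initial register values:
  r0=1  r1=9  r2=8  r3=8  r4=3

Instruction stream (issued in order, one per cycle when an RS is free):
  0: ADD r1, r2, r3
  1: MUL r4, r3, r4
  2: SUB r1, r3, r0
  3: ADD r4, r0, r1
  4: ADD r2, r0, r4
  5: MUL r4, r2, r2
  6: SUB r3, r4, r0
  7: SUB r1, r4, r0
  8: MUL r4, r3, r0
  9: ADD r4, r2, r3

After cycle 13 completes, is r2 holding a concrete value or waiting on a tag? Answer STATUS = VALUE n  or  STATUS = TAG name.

cycle 1: issue ADD r1<-Add1 // r0:1,r1:Add1,r2:8,r3:8,r4:3
cycle 2: issue MUL r4<-Mul1 // r0:1,r1:Add1,r2:8,r3:8,r4:Mul1
cycle 3: CDB Add1=16; issue SUB r1<-Add1 // r0:1,r1:Add1,r2:8,r3:8,r4:Mul1
cycle 4: issue ADD r4<-Add2 // r0:1,r1:Add1,r2:8,r3:8,r4:Add2
cycle 5: CDB Add1=7; issue ADD r2<-Add1 // r0:1,r1:7,r2:Add1,r3:8,r4:Add2
cycle 6: CDB Mul1=24; issue MUL r4<-Mul1 // r0:1,r1:7,r2:Add1,r3:8,r4:Mul1
cycle 7: CDB Add2=8; issue SUB r3<-Add2 // r0:1,r1:7,r2:Add1,r3:Add2,r4:Mul1
cycle 8: stall // r0:1,r1:7,r2:Add1,r3:Add2,r4:Mul1
cycle 9: CDB Add1=9; issue SUB r1<-Add1 // r0:1,r1:Add1,r2:9,r3:Add2,r4:Mul1
cycle 10: issue MUL r4<-Mul2 // r0:1,r1:Add1,r2:9,r3:Add2,r4:Mul2
cycle 11: stall // r0:1,r1:Add1,r2:9,r3:Add2,r4:Mul2
cycle 12: stall // r0:1,r1:Add1,r2:9,r3:Add2,r4:Mul2
cycle 13: CDB Mul1=81; stall // r0:1,r1:Add1,r2:9,r3:Add2,r4:Mul2

STATUS = VALUE 9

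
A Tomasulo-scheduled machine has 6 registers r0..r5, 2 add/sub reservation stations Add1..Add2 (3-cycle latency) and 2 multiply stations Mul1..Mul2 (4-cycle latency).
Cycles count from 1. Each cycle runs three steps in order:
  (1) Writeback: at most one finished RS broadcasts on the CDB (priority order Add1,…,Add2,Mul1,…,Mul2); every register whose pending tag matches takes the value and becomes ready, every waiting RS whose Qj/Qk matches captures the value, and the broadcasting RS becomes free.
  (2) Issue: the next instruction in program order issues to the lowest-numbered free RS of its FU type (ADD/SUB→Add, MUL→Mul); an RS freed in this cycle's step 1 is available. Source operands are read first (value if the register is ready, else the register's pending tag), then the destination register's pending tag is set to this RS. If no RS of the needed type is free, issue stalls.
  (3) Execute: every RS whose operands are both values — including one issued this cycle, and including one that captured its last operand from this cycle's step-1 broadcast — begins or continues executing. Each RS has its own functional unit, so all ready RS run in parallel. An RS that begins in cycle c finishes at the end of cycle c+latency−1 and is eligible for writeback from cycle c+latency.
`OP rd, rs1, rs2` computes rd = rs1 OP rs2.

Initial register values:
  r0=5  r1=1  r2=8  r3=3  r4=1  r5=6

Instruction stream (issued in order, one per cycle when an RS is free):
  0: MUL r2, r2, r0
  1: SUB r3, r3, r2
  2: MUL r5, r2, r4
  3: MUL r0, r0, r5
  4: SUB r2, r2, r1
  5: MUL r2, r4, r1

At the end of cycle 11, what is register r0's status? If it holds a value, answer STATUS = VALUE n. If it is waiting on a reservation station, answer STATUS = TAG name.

c1: issue MUL r2<-Mul1 | r0:5,r1:1,r2:Mul1,r3:3,r4:1,r5:6
c2: issue SUB r3<-Add1 | r0:5,r1:1,r2:Mul1,r3:Add1,r4:1,r5:6
c3: issue MUL r5<-Mul2 | r0:5,r1:1,r2:Mul1,r3:Add1,r4:1,r5:Mul2
c4: stall | r0:5,r1:1,r2:Mul1,r3:Add1,r4:1,r5:Mul2
c5: CDB Mul1=40; issue MUL r0<-Mul1 | r0:Mul1,r1:1,r2:40,r3:Add1,r4:1,r5:Mul2
c6: issue SUB r2<-Add2 | r0:Mul1,r1:1,r2:Add2,r3:Add1,r4:1,r5:Mul2
c7: stall | r0:Mul1,r1:1,r2:Add2,r3:Add1,r4:1,r5:Mul2
c8: CDB Add1=-37; stall | r0:Mul1,r1:1,r2:Add2,r3:-37,r4:1,r5:Mul2
c9: CDB Add2=39; stall | r0:Mul1,r1:1,r2:39,r3:-37,r4:1,r5:Mul2
c10: CDB Mul2=40; issue MUL r2<-Mul2 | r0:Mul1,r1:1,r2:Mul2,r3:-37,r4:1,r5:40
c11: - | r0:Mul1,r1:1,r2:Mul2,r3:-37,r4:1,r5:40

STATUS = TAG Mul1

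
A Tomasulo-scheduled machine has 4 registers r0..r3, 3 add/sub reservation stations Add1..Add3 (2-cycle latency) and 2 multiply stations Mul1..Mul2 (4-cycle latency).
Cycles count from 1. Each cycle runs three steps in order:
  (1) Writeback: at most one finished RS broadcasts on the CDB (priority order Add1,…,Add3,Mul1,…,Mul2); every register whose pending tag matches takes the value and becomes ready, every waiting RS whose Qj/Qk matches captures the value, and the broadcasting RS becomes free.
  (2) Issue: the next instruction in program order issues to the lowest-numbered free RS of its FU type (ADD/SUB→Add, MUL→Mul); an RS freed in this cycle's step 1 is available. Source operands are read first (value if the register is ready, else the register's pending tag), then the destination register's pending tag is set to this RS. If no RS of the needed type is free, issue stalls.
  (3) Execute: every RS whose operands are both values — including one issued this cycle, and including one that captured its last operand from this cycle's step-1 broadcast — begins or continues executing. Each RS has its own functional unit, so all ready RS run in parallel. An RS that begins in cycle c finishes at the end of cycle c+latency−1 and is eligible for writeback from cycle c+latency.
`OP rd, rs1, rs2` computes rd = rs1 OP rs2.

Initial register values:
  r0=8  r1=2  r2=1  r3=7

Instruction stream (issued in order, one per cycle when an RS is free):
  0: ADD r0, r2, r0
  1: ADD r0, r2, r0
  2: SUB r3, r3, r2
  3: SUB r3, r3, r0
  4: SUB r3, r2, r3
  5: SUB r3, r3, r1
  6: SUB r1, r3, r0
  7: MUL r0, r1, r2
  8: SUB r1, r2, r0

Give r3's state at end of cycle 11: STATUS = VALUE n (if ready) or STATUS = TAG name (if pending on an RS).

STATUS = TAG Add2

  c1: issue ADD r0<-Add1  regs: r0:Add1,r1:2,r2:1,r3:7
  c2: issue ADD r0<-Add2  regs: r0:Add2,r1:2,r2:1,r3:7
  c3: CDB Add1=9; issue SUB r3<-Add1  regs: r0:Add2,r1:2,r2:1,r3:Add1
  c4: issue SUB r3<-Add3  regs: r0:Add2,r1:2,r2:1,r3:Add3
  c5: CDB Add1=6; issue SUB r3<-Add1  regs: r0:Add2,r1:2,r2:1,r3:Add1
  c6: CDB Add2=10; issue SUB r3<-Add2  regs: r0:10,r1:2,r2:1,r3:Add2
  c7: stall  regs: r0:10,r1:2,r2:1,r3:Add2
  c8: CDB Add3=-4; issue SUB r1<-Add3  regs: r0:10,r1:Add3,r2:1,r3:Add2
  c9: issue MUL r0<-Mul1  regs: r0:Mul1,r1:Add3,r2:1,r3:Add2
  c10: CDB Add1=5; issue SUB r1<-Add1  regs: r0:Mul1,r1:Add1,r2:1,r3:Add2
  c11: -  regs: r0:Mul1,r1:Add1,r2:1,r3:Add2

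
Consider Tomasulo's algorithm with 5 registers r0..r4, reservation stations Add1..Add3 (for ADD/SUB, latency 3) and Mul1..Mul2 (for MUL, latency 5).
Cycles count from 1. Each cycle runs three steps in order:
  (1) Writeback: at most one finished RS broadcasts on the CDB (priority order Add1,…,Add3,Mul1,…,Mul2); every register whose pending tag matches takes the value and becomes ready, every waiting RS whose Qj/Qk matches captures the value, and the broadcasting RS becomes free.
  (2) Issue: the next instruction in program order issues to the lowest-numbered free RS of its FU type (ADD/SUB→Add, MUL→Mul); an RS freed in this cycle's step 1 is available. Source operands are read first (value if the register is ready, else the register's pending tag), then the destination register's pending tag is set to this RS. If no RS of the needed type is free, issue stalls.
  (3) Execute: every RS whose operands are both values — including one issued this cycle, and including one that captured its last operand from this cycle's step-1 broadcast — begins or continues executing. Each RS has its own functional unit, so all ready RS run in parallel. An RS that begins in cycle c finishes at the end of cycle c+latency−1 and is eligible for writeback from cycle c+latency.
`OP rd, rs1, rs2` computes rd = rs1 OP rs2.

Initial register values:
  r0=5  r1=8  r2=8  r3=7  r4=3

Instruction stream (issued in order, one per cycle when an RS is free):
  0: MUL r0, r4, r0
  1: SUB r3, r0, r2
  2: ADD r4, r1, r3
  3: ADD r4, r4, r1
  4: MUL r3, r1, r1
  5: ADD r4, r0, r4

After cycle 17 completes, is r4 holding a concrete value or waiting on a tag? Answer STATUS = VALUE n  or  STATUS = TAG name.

c1: issue MUL r0<-Mul1 | r0:Mul1,r1:8,r2:8,r3:7,r4:3
c2: issue SUB r3<-Add1 | r0:Mul1,r1:8,r2:8,r3:Add1,r4:3
c3: issue ADD r4<-Add2 | r0:Mul1,r1:8,r2:8,r3:Add1,r4:Add2
c4: issue ADD r4<-Add3 | r0:Mul1,r1:8,r2:8,r3:Add1,r4:Add3
c5: issue MUL r3<-Mul2 | r0:Mul1,r1:8,r2:8,r3:Mul2,r4:Add3
c6: CDB Mul1=15; stall | r0:15,r1:8,r2:8,r3:Mul2,r4:Add3
c7: stall | r0:15,r1:8,r2:8,r3:Mul2,r4:Add3
c8: stall | r0:15,r1:8,r2:8,r3:Mul2,r4:Add3
c9: CDB Add1=7; issue ADD r4<-Add1 | r0:15,r1:8,r2:8,r3:Mul2,r4:Add1
c10: CDB Mul2=64 | r0:15,r1:8,r2:8,r3:64,r4:Add1
c11: - | r0:15,r1:8,r2:8,r3:64,r4:Add1
c12: CDB Add2=15 | r0:15,r1:8,r2:8,r3:64,r4:Add1
c13: - | r0:15,r1:8,r2:8,r3:64,r4:Add1
c14: - | r0:15,r1:8,r2:8,r3:64,r4:Add1
c15: CDB Add3=23 | r0:15,r1:8,r2:8,r3:64,r4:Add1
c16: - | r0:15,r1:8,r2:8,r3:64,r4:Add1
c17: - | r0:15,r1:8,r2:8,r3:64,r4:Add1

STATUS = TAG Add1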